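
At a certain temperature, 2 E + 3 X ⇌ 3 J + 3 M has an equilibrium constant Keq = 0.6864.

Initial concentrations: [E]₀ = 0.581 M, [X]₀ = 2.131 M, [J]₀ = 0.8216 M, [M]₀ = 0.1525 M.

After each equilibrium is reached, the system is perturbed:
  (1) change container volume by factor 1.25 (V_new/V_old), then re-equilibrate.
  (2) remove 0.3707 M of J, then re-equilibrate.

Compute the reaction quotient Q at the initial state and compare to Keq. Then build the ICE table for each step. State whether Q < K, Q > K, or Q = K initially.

Q₀ = 6.0213e-04; Q < K (proceeds forward)

Q₀ = 6.0213e-04 vs Keq = 0.6864 ⇒ Q<K, forward
Step 1:
                   E          X          J          M
  init         0.581      2.131     0.8216     0.1525
  Δ          -0.2731    -0.4097     0.4097     0.4097
  eq          0.3079      1.721      1.231     0.5622
  solve Keq expr → x = 0.1366; check Q = 0.6864
Then change container volume by factor 1.25 (V_new/V_old).
Step 2:
                   E          X          J          M
  init        0.2463      1.377     0.9851     0.4498
  Δ        -0.008598    -0.0129     0.0129     0.0129
  eq          0.2377      1.364      0.998     0.4627
  solve Keq expr → x = 0.004299; check Q = 0.6864
Then remove 0.3707 M of J.
Step 3:
                   E          X          J          M
  init        0.2377      1.364     0.6273     0.4627
  Δ         -0.04867     -0.073      0.073      0.073
  eq           0.189      1.291     0.7003     0.5357
  solve Keq expr → x = 0.02433; check Q = 0.6864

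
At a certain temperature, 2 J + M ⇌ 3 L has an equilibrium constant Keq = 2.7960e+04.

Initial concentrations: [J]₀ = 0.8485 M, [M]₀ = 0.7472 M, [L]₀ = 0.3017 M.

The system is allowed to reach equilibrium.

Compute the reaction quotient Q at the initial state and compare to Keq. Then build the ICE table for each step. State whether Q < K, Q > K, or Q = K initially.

Q₀ = 0.05105; Q < K (proceeds forward)

Q₀ = 0.05105 vs Keq = 2.7960e+04 ⇒ Q<K, forward
Step 1:
                   J          M          L
  Initial     0.8485     0.7472     0.3017
  Change     -0.8286    -0.4143      1.243
  Equil       0.0199     0.3329      1.545
  solve Keq expr → x = 0.4143; check Q = 2.7960e+04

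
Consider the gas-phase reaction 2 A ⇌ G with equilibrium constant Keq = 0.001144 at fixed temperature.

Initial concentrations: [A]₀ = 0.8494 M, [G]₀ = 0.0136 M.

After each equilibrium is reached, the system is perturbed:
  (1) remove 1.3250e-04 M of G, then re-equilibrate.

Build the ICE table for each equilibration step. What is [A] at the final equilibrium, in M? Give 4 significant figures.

[A]_eq = 0.8746 M

Q₀ = 0.01885 vs Keq = 0.001144 ⇒ Q>K, reverse
Step 1:
                  A         G
  Initial    0.8494    0.0136
  Change    0.02545  -0.01272
  Equil      0.8748 8.7557e-04
  solve Keq expr → x = -0.01272; check Q = 0.001144
Then remove 1.3250e-04 M of G.
Step 2:
                  A         G
  Initial    0.8748 7.4307e-04
  Change  -2.6394e-04 1.3197e-04
  Equil      0.8746 8.7504e-04
  solve Keq expr → x = 1.3197e-04; check Q = 0.001144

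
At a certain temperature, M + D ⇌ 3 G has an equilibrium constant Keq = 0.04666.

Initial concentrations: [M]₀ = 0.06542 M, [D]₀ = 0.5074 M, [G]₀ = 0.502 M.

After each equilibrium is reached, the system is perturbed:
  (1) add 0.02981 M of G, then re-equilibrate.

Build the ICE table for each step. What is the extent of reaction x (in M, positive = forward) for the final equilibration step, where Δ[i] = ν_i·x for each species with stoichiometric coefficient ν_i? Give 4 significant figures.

Q₀ = 3.811 vs Keq = 0.04666 ⇒ Q>K, reverse
Step 1:
                   M          D          G
  I          0.06542     0.5074      0.502
  C           0.1101     0.1101    -0.3303
  E           0.1755     0.6175     0.1717
  solve Keq expr → x = -0.1101; check Q = 0.04666
Then add 0.02981 M of G.
Step 2:
                   M          D          G
  I           0.1755     0.6175     0.2015
  C         0.008731   0.008731   -0.02619
  E           0.1843     0.6262     0.1753
  solve Keq expr → x = -0.008731; check Q = 0.04666

x = -0.008731 M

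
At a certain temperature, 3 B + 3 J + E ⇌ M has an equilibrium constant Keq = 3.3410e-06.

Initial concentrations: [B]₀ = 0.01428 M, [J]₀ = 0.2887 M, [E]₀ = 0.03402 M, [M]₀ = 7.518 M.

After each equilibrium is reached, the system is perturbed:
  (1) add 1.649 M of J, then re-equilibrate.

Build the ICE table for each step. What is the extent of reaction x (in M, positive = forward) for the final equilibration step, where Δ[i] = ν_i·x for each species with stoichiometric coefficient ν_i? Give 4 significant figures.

Q₀ = 3.1539e+09 vs Keq = 3.3410e-06 ⇒ Q>K, reverse
Step 1:
                   B          J          E          M
  Initial    0.01428     0.2887    0.03402      7.518
  Change       8.677      8.677      2.892     -2.892
  Equil        8.691      8.966      2.926      4.626
  solve Keq expr → x = -2.892; check Q = 3.3410e-06
Then add 1.649 M of J.
Step 2:
                   B          J          E          M
  Initial      8.691      10.61      2.926      4.626
  Change     -0.6049    -0.6049    -0.2016     0.2016
  Equil        8.086      10.01      2.725      4.827
  solve Keq expr → x = 0.2016; check Q = 3.3410e-06

x = 0.2016 M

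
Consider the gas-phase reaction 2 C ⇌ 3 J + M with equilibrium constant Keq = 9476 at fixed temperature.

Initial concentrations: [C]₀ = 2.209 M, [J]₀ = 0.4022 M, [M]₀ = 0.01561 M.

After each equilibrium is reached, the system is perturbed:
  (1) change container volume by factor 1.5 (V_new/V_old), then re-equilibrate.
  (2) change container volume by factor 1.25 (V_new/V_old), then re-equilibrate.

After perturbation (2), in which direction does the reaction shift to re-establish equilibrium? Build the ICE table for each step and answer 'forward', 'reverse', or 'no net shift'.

Q₀ = 2.0813e-04 vs Keq = 9476 ⇒ Q<K, forward
Step 1:
                   C          J          M
  I            2.209     0.4022    0.01561
  C           -2.136      3.204      1.068
  E          0.07322      3.606      1.084
  solve Keq expr → x = 1.068; check Q = 9476
Then change container volume by factor 1.5 (V_new/V_old).
Step 2:
                   C          J          M
  I          0.04881      2.404     0.7223
  C         -0.01562    0.02342   0.007808
  E           0.0332      2.427     0.7301
  solve Keq expr → x = 0.007808; check Q = 9476
Then change container volume by factor 1.25 (V_new/V_old).
Step 3:
                   C          J          M
  I          0.02656      1.942     0.5841
  C        -0.005138   0.007707   0.002569
  E          0.02142       1.95     0.5867
  solve Keq expr → x = 0.002569; check Q = 9476

Direction: forward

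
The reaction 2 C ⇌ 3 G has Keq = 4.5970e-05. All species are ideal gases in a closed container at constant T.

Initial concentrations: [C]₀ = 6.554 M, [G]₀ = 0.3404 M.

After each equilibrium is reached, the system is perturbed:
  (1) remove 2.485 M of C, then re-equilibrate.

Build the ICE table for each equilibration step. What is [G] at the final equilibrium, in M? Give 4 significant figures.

[G]_eq = 0.09375 M

Q₀ = 9.1824e-04 vs Keq = 4.5970e-05 ⇒ Q>K, reverse
Step 1:
                  C         G
  Initial     6.554    0.3404
  Change     0.1421   -0.2131
  Equil       6.696    0.1273
  solve Keq expr → x = -0.07105; check Q = 4.5970e-05
Then remove 2.485 M of C.
Step 2:
                  C         G
  Initial     4.211    0.1273
  Change    0.02235  -0.03352
  Equil       4.233   0.09375
  solve Keq expr → x = -0.01117; check Q = 4.5970e-05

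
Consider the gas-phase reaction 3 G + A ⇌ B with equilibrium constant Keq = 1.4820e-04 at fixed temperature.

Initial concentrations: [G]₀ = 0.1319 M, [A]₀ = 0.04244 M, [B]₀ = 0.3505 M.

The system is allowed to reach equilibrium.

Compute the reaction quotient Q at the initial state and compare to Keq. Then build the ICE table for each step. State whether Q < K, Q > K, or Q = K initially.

Q₀ = 3599 vs Keq = 1.4820e-04 ⇒ Q>K, reverse
Step 1:
                    G           A           B
  I            0.1319     0.04244      0.3505
  C             1.051      0.3504     -0.3504
  E             1.183      0.3928  9.6415e-05
  solve Keq expr → x = -0.3504; check Q = 1.4820e-04

Q₀ = 3599; Q > K (proceeds reverse)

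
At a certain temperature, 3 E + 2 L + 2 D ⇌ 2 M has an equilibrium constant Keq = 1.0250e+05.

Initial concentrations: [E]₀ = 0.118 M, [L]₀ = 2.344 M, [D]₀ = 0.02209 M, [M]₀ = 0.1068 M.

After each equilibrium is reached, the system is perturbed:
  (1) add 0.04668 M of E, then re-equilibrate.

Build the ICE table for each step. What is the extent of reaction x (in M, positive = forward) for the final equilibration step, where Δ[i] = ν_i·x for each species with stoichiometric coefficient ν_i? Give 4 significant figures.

x = 0.001217 M

Q₀ = 2589 vs Keq = 1.0250e+05 ⇒ Q<K, forward
Step 1:
                  E         L         D         M
  I           0.118     2.344   0.02209    0.1068
  C        -0.02447  -0.01631  -0.01631   0.01631
  E         0.09353     2.328  0.005776    0.1231
  solve Keq expr → x = 0.008157; check Q = 1.0250e+05
Then add 0.04668 M of E.
Step 2:
                  E         L         D         M
  I          0.1402     2.328  0.005776    0.1231
  C       -0.003651 -0.002434 -0.002434  0.002434
  E          0.1366     2.325  0.003342    0.1255
  solve Keq expr → x = 0.001217; check Q = 1.0250e+05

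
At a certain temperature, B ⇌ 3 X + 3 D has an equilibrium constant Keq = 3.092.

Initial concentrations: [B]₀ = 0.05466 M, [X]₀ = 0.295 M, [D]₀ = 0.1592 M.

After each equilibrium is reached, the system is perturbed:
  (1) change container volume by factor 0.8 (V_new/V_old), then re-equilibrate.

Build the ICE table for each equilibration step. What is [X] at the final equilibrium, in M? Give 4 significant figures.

Q₀ = 0.001895 vs Keq = 3.092 ⇒ Q<K, forward
Step 1:
                    B           X           D
  init        0.05466       0.295      0.1592
  Δ          -0.05365       0.161       0.161
  eq         0.001006       0.456      0.3202
  solve Keq expr → x = 0.05365; check Q = 3.092
Then change container volume by factor 0.8 (V_new/V_old).
Step 2:
                    B           X           D
  init       0.001258        0.57      0.4002
  Δ           0.00226    -0.00678    -0.00678
  eq         0.003518      0.5632      0.3934
  solve Keq expr → x = -0.00226; check Q = 3.092

[X]_eq = 0.5632 M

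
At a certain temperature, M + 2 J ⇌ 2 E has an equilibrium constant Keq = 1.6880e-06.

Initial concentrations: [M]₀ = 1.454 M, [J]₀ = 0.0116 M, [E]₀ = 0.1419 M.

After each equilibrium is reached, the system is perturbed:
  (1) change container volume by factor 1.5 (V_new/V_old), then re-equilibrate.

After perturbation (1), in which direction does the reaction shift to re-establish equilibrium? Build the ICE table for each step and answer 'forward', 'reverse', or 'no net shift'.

Direction: reverse

Q₀ = 102.9 vs Keq = 1.6880e-06 ⇒ Q>K, reverse
Step 1:
                   M          J          E
  I            1.454     0.0116     0.1419
  C          0.07083     0.1417    -0.1417
  E            1.525     0.1533 2.4587e-04
  solve Keq expr → x = -0.07083; check Q = 1.6880e-06
Then change container volume by factor 1.5 (V_new/V_old).
Step 2:
                   M          J          E
  I            1.017     0.1022 1.6391e-04
  C       1.5019e-05 3.0039e-05 -3.0039e-05
  E            1.017     0.1022 1.3388e-04
  solve Keq expr → x = -1.5019e-05; check Q = 1.6880e-06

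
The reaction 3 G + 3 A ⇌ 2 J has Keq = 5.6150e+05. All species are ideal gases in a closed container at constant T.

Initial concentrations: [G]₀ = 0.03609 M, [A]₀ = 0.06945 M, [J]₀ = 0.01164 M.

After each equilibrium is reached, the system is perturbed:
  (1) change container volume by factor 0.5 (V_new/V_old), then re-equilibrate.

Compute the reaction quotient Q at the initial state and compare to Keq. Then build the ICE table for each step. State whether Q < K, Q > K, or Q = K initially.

Q₀ = 8605; Q < K (proceeds forward)

Q₀ = 8605 vs Keq = 5.6150e+05 ⇒ Q<K, forward
Step 1:
                    G           A           J
  I           0.03609     0.06945     0.01164
  C          -0.01724    -0.01724     0.01149
  E           0.01885     0.05221     0.02313
  solve Keq expr → x = 0.005747; check Q = 5.6150e+05
Then change container volume by factor 0.5 (V_new/V_old).
Step 2:
                    G           A           J
  I            0.0377      0.1044     0.04627
  C          -0.01701    -0.01701     0.01134
  E           0.02069     0.08741     0.05761
  solve Keq expr → x = 0.005671; check Q = 5.6150e+05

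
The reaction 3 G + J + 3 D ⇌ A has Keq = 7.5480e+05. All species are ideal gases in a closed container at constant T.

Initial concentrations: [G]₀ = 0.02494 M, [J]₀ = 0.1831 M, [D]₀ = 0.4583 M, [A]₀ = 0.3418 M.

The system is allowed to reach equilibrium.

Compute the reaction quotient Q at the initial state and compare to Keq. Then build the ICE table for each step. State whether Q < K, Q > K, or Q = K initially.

Q₀ = 1.2501e+06; Q > K (proceeds reverse)

Q₀ = 1.2501e+06 vs Keq = 7.5480e+05 ⇒ Q>K, reverse
Step 1:
                    G           J           D           A
  I           0.02494      0.1831      0.4583      0.3418
  C          0.004187    0.001396    0.004187   -0.001396
  E           0.02913      0.1845      0.4625      0.3404
  solve Keq expr → x = -0.001396; check Q = 7.5480e+05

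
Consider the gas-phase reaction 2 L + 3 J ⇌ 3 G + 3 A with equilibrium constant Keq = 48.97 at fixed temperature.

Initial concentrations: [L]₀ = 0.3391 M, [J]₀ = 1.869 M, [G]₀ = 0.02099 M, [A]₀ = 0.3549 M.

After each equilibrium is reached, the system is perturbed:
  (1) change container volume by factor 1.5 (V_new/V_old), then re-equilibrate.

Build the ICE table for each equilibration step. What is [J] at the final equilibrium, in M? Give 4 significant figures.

[J]_eq = 0.9262 M

Q₀ = 5.5065e-07 vs Keq = 48.97 ⇒ Q<K, forward
Step 1:
                  L         J         G         A
  I          0.3391     1.869   0.02099    0.3549
  C         -0.3163   -0.4744    0.4744    0.4744
  E         0.02285     1.395    0.4954    0.8293
  solve Keq expr → x = 0.1581; check Q = 48.97
Then change container volume by factor 1.5 (V_new/V_old).
Step 2:
                  L         J         G         A
  I         0.01523    0.9297    0.3302    0.5529
  C       -0.002394 -0.003591  0.003591  0.003591
  E         0.01284    0.9262    0.3338    0.5564
  solve Keq expr → x = 0.001197; check Q = 48.97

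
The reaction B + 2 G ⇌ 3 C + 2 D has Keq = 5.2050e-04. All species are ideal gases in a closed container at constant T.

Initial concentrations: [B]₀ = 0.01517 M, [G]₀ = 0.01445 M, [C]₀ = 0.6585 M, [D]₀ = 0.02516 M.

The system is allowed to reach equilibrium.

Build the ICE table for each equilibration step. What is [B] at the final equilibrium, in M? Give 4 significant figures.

[B]_eq = 0.0276 M

Q₀ = 57.06 vs Keq = 5.2050e-04 ⇒ Q>K, reverse
Step 1:
                    B           G           C           D
  init        0.01517     0.01445      0.6585     0.02516
  Δ           0.01243     0.02486    -0.03728    -0.02486
  eq           0.0276     0.03931      0.6212  3.0426e-04
  solve Keq expr → x = -0.01243; check Q = 5.2050e-04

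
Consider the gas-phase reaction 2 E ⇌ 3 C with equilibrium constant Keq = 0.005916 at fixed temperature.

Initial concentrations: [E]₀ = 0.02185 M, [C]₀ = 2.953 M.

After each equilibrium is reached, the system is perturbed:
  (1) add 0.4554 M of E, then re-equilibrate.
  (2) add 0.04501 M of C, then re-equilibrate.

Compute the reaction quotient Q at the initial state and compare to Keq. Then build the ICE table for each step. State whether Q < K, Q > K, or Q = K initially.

Q₀ = 5.3937e+04; Q > K (proceeds reverse)

Q₀ = 5.3937e+04 vs Keq = 0.005916 ⇒ Q>K, reverse
Step 1:
                   E          C
  I          0.02185      2.953
  C             1.79     -2.684
  E            1.811     0.2687
  solve Keq expr → x = -0.8948; check Q = 0.005916
Then add 0.4554 M of E.
Step 2:
                   E          C
  I            2.267     0.2687
  C         -0.02723    0.04084
  E             2.24     0.3096
  solve Keq expr → x = 0.01361; check Q = 0.005916
Then add 0.04501 M of C.
Step 3:
                   E          C
  I             2.24     0.3546
  C          0.02827   -0.04241
  E            2.268     0.3122
  solve Keq expr → x = -0.01414; check Q = 0.005916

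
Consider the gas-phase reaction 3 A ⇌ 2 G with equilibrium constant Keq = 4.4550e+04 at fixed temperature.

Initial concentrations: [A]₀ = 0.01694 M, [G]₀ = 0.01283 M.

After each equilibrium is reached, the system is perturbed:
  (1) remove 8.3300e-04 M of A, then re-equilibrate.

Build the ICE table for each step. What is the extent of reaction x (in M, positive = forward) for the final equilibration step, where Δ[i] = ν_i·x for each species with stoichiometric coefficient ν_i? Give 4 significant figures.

Q₀ = 33.86 vs Keq = 4.4550e+04 ⇒ Q<K, forward
Step 1:
                  A         G
  init      0.01694   0.01283
  Δ        -0.01468  0.009789
  eq       0.002256   0.02262
  solve Keq expr → x = 0.004895; check Q = 4.4550e+04
Then remove 8.3300e-04 M of A.
Step 2:
                  A         G
  init     0.001423   0.02262
  Δ       7.9751e-04 -5.3167e-04
  eq       0.002221   0.02209
  solve Keq expr → x = -2.6584e-04; check Q = 4.4550e+04

x = -2.6584e-04 M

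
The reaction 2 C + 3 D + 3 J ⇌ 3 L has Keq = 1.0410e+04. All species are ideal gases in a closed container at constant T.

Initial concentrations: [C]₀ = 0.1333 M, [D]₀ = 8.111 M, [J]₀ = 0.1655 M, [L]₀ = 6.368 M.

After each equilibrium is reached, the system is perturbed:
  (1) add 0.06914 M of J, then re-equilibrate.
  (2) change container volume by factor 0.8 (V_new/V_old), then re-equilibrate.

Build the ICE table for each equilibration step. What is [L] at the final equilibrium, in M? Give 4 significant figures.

[L]_eq = 8.072 M

Q₀ = 6008 vs Keq = 1.0410e+04 ⇒ Q<K, forward
Step 1:
                   C          D          J          L
  Initial     0.1333      8.111     0.1655      6.368
  Change    -0.01201   -0.01801   -0.01801    0.01801
  Equil       0.1213      8.093     0.1475      6.386
  solve Keq expr → x = 0.006005; check Q = 1.0410e+04
Then add 0.06914 M of J.
Step 2:
                   C          D          J          L
  Initial     0.1213      8.093     0.2166      6.386
  Change    -0.02689   -0.04034   -0.04034    0.04034
  Equil       0.0944      8.053     0.1763      6.426
  solve Keq expr → x = 0.01345; check Q = 1.0410e+04
Then change container volume by factor 0.8 (V_new/V_old).
Step 3:
                   C          D          J          L
  Initial      0.118      10.07     0.2204      8.033
  Change    -0.02616   -0.03923   -0.03923    0.03923
  Equil      0.09184      10.03     0.1811      8.072
  solve Keq expr → x = 0.01308; check Q = 1.0410e+04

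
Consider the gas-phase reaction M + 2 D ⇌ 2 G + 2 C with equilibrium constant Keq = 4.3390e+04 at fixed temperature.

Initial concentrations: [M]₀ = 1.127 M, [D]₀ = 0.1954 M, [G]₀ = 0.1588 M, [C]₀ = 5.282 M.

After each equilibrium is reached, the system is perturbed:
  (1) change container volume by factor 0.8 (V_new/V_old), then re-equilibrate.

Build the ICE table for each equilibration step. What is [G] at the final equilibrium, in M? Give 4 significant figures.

[G]_eq = 0.4303 M

Q₀ = 16.35 vs Keq = 4.3390e+04 ⇒ Q<K, forward
Step 1:
                    M           D           G           C
  init          1.127      0.1954      0.1588       5.282
  Δ          -0.09324     -0.1865      0.1865      0.1865
  eq            1.034    0.008915      0.3453       5.468
  solve Keq expr → x = 0.09324; check Q = 4.3390e+04
Then change container volume by factor 0.8 (V_new/V_old).
Step 2:
                    M           D           G           C
  init          1.292     0.01114      0.4316       6.836
  Δ        6.3663e-04    0.001273   -0.001273   -0.001273
  eq            1.293     0.01242      0.4303       6.834
  solve Keq expr → x = -6.3663e-04; check Q = 4.3390e+04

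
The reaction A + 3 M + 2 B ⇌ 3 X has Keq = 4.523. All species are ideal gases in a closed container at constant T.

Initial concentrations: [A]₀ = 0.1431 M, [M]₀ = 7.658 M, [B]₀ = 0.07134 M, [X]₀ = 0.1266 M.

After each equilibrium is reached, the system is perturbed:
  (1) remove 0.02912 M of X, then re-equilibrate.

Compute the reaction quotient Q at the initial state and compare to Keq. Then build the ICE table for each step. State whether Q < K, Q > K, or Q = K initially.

Q₀ = 0.006204; Q < K (proceeds forward)

Q₀ = 0.006204 vs Keq = 4.523 ⇒ Q<K, forward
Step 1:
                   A          M          B          X
  Initial     0.1431      7.658    0.07134     0.1266
  Change     -0.0321    -0.0963    -0.0642     0.0963
  Equil        0.111      7.562   0.007142     0.2229
  solve Keq expr → x = 0.0321; check Q = 4.523
Then remove 0.02912 M of X.
Step 2:
                   A          M          B          X
  Initial      0.111      7.562   0.007142     0.1938
  Change  -6.2495e-04  -0.001875   -0.00125   0.001875
  Equil       0.1104       7.56   0.005893     0.1957
  solve Keq expr → x = 6.2495e-04; check Q = 4.523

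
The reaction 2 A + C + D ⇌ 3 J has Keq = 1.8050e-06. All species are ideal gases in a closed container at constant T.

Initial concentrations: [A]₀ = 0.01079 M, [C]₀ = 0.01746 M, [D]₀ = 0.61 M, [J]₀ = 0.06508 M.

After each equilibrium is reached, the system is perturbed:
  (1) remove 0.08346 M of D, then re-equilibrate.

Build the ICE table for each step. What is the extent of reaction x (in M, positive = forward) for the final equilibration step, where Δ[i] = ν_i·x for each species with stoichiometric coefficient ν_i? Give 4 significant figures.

Q₀ = 222.3 vs Keq = 1.8050e-06 ⇒ Q>K, reverse
Step 1:
                  A         C         D         J
  Initial   0.01079   0.01746      0.61   0.06508
  Change    0.04305   0.02152   0.02152  -0.06457
  Equil     0.05384   0.03898    0.6315 5.0504e-04
  solve Keq expr → x = -0.02152; check Q = 1.8050e-06
Then remove 0.08346 M of D.
Step 2:
                  A         C         D         J
  Initial   0.05384   0.03898    0.5481 5.0504e-04
  Change  1.5456e-05 7.7280e-06 7.7280e-06 -2.3184e-05
  Equil     0.05386   0.03899    0.5481 4.8186e-04
  solve Keq expr → x = -7.7280e-06; check Q = 1.8050e-06

x = -7.7280e-06 M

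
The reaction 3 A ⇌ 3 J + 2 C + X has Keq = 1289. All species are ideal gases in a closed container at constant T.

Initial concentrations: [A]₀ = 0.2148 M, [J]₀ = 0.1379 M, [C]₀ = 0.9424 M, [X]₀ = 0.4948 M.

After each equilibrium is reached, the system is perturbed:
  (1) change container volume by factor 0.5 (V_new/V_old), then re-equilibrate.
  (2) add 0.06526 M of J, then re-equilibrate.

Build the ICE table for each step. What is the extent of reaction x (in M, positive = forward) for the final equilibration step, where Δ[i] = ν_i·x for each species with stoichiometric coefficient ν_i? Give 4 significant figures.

x = -0.002855 M

Q₀ = 0.1163 vs Keq = 1289 ⇒ Q<K, forward
Step 1:
                   A          J          C          X
  I           0.2148     0.1379     0.9424     0.4948
  C           -0.189      0.189      0.126    0.06299
  E          0.02584     0.3269      1.068     0.5578
  solve Keq expr → x = 0.06299; check Q = 1289
Then change container volume by factor 0.5 (V_new/V_old).
Step 2:
                   A          J          C          X
  I          0.05168     0.6537      2.137      1.116
  C          0.04351   -0.04351     -0.029    -0.0145
  E          0.09518     0.6102      2.108      1.101
  solve Keq expr → x = -0.0145; check Q = 1289
Then add 0.06526 M of J.
Step 3:
                   A          J          C          X
  I          0.09518     0.6755      2.108      1.101
  C         0.008565  -0.008565   -0.00571  -0.002855
  E           0.1037     0.6669      2.102      1.098
  solve Keq expr → x = -0.002855; check Q = 1289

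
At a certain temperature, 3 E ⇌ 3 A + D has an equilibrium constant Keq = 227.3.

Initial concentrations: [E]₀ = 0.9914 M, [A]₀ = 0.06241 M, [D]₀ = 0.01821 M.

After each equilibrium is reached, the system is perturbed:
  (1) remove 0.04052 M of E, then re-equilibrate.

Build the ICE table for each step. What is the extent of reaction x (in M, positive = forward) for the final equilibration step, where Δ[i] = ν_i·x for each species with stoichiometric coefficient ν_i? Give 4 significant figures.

Q₀ = 4.5428e-06 vs Keq = 227.3 ⇒ Q<K, forward
Step 1:
                    E           A           D
  init         0.9914     0.06241     0.01821
  Δ           -0.8858      0.8858      0.2953
  eq           0.1056      0.9483      0.3135
  solve Keq expr → x = 0.2953; check Q = 227.3
Then remove 0.04052 M of E.
Step 2:
                    E           A           D
  init        0.06503      0.9483      0.3135
  Δ            0.0353     -0.0353    -0.01177
  eq           0.1003       0.913      0.3017
  solve Keq expr → x = -0.01177; check Q = 227.3

x = -0.01177 M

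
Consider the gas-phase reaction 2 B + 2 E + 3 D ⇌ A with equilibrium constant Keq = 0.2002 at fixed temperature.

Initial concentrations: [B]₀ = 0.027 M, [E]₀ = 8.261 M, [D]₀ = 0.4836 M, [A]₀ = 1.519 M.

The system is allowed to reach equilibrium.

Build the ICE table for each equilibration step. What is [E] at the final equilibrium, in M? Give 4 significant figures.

[E]_eq = 8.567 M

Q₀ = 270 vs Keq = 0.2002 ⇒ Q>K, reverse
Step 1:
                  B         E         D         A
  I           0.027     8.261    0.4836     1.519
  C          0.3061    0.3061    0.4591    -0.153
  E          0.3331     8.567    0.9427     1.366
  solve Keq expr → x = -0.153; check Q = 0.2002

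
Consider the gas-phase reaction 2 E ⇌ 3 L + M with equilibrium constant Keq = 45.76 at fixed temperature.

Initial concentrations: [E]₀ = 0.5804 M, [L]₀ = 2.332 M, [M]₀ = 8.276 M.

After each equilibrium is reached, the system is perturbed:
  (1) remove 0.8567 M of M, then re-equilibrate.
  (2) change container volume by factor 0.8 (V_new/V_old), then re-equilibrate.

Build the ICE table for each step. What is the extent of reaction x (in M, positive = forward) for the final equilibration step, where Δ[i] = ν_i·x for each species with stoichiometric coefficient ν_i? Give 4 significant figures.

Q₀ = 311.6 vs Keq = 45.76 ⇒ Q>K, reverse
Step 1:
                   E          L          M
  Initial     0.5804      2.332      8.276
  Change        0.39     -0.585     -0.195
  Equil       0.9704      1.747      8.081
  solve Keq expr → x = -0.195; check Q = 45.76
Then remove 0.8567 M of M.
Step 2:
                   E          L          M
  Initial     0.9704      1.747      7.224
  Change    -0.02381    0.03572    0.01191
  Equil       0.9466      1.783      7.236
  solve Keq expr → x = 0.01191; check Q = 45.76
Then change container volume by factor 0.8 (V_new/V_old).
Step 3:
                   E          L          M
  Initial      1.183      2.228      9.045
  Change      0.1184    -0.1775   -0.05918
  Equil        1.302      2.051      8.986
  solve Keq expr → x = -0.05918; check Q = 45.76

x = -0.05918 M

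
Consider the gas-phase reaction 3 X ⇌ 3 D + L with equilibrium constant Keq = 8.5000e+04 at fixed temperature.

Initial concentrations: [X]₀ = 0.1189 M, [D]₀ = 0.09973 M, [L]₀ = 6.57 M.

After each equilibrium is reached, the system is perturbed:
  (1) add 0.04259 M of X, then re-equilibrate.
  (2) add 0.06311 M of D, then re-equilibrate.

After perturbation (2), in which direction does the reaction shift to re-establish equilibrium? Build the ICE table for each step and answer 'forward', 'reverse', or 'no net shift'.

Q₀ = 3.877 vs Keq = 8.5000e+04 ⇒ Q<K, forward
Step 1:
                    X           D           L
  Initial      0.1189     0.09973        6.57
  Change        -0.11        0.11     0.03665
  Equil      0.008948      0.2097       6.607
  solve Keq expr → x = 0.03665; check Q = 8.5000e+04
Then add 0.04259 M of X.
Step 2:
                    X           D           L
  Initial     0.05154      0.2097       6.607
  Change     -0.04084     0.04084     0.01361
  Equil        0.0107      0.2505        6.62
  solve Keq expr → x = 0.01361; check Q = 8.5000e+04
Then add 0.06311 M of D.
Step 3:
                    X           D           L
  Initial      0.0107      0.3136        6.62
  Change     0.002584   -0.002584 -8.6141e-04
  Equil       0.01328       0.311       6.619
  solve Keq expr → x = -8.6141e-04; check Q = 8.5000e+04

Direction: reverse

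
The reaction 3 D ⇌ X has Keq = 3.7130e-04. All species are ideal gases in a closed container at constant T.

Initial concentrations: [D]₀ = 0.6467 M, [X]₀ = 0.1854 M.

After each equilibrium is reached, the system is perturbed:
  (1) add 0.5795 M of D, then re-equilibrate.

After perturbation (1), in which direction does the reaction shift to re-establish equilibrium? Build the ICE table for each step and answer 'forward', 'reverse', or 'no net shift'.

Q₀ = 0.6855 vs Keq = 3.7130e-04 ⇒ Q>K, reverse
Step 1:
                    D           X
  Initial      0.6467      0.1854
  Change       0.5543     -0.1848
  Equil         1.201  6.4316e-04
  solve Keq expr → x = -0.1848; check Q = 3.7130e-04
Then add 0.5795 M of D.
Step 2:
                    D           X
  Initial        1.78  6.4316e-04
  Change    -0.004312    0.001437
  Equil         1.776    0.002081
  solve Keq expr → x = 0.001437; check Q = 3.7130e-04

Direction: forward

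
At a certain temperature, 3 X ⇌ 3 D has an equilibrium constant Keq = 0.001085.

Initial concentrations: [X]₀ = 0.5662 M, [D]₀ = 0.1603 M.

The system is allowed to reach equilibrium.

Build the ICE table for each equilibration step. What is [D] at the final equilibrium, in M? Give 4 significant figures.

[D]_eq = 0.0677 M

Q₀ = 0.02269 vs Keq = 0.001085 ⇒ Q>K, reverse
Step 1:
                   X          D
  I           0.5662     0.1603
  C           0.0926    -0.0926
  E           0.6588     0.0677
  solve Keq expr → x = -0.03087; check Q = 0.001085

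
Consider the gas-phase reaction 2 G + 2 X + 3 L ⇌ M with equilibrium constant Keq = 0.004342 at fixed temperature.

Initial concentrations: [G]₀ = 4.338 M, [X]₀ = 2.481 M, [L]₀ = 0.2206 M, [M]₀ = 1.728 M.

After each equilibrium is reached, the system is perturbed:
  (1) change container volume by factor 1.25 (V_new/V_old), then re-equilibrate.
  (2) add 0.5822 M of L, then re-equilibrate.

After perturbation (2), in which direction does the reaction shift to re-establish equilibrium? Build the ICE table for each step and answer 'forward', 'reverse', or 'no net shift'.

Q₀ = 1.39 vs Keq = 0.004342 ⇒ Q>K, reverse
Step 1:
                    G           X           L           M
  init          4.338       2.481      0.2206       1.728
  Δ            0.6018      0.6018      0.9027     -0.3009
  eq             4.94       3.083       1.123       1.427
  solve Keq expr → x = -0.3009; check Q = 0.004342
Then change container volume by factor 1.25 (V_new/V_old).
Step 2:
                    G           X           L           M
  init          3.952       2.466      0.8986       1.142
  Δ            0.2237      0.2237      0.3356     -0.1119
  eq            4.176        2.69       1.234        1.03
  solve Keq expr → x = -0.1119; check Q = 0.004342
Then add 0.5822 M of L.
Step 3:
                    G           X           L           M
  init          4.176        2.69       1.816        1.03
  Δ           -0.2566     -0.2566     -0.3849      0.1283
  eq            3.919       2.433       1.431       1.158
  solve Keq expr → x = 0.1283; check Q = 0.004342

Direction: forward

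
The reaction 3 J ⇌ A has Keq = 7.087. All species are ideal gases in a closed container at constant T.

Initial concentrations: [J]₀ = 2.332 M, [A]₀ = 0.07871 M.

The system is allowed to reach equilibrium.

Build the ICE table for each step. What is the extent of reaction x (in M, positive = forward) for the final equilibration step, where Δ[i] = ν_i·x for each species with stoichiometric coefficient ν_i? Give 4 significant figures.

Q₀ = 0.006206 vs Keq = 7.087 ⇒ Q<K, forward
Step 1:
                    J           A
  Initial       2.332     0.07871
  Change       -1.869      0.6231
  Equil        0.4627      0.7018
  solve Keq expr → x = 0.6231; check Q = 7.087

x = 0.6231 M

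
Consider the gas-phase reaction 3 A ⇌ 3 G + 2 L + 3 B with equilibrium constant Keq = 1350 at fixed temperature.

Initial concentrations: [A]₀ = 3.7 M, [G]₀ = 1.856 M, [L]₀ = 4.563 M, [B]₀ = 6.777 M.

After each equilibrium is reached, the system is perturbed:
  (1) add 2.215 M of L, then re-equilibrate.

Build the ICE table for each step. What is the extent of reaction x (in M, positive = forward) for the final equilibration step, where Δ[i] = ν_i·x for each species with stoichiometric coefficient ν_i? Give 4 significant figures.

x = -0.08498 M

Q₀ = 818 vs Keq = 1350 ⇒ Q<K, forward
Step 1:
                  A         G         L         B
  I             3.7     1.856     4.563     6.777
  C         -0.1613    0.1613    0.1076    0.1613
  E           3.539     2.017     4.671     6.938
  solve Keq expr → x = 0.05378; check Q = 1350
Then add 2.215 M of L.
Step 2:
                  A         G         L         B
  I           3.539     2.017     6.886     6.938
  C          0.2549   -0.2549     -0.17   -0.2549
  E           3.794     1.762     6.716     6.683
  solve Keq expr → x = -0.08498; check Q = 1350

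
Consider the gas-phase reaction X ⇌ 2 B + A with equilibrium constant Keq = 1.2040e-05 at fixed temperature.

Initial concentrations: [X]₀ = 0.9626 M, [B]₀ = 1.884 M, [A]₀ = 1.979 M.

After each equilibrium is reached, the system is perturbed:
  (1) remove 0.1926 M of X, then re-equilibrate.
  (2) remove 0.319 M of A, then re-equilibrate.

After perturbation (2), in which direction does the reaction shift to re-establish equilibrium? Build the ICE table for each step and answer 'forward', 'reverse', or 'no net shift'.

Q₀ = 7.297 vs Keq = 1.2040e-05 ⇒ Q>K, reverse
Step 1:
                   X          B          A
  Initial     0.9626      1.884      1.979
  Change      0.9397     -1.879    -0.9397
  Equil        1.902   0.004694      1.039
  solve Keq expr → x = -0.9397; check Q = 1.2040e-05
Then remove 0.1926 M of X.
Step 2:
                   X          B          A
  Initial       1.71   0.004694      1.039
  Change  1.2178e-04 -2.4356e-04 -1.2178e-04
  Equil         1.71   0.004451      1.039
  solve Keq expr → x = -1.2178e-04; check Q = 1.2040e-05
Then remove 0.319 M of A.
Step 3:
                   X          B          A
  Initial       1.71   0.004451     0.7202
  Change  -4.4660e-04 8.9319e-04 4.4660e-04
  Equil        1.709   0.005344     0.7207
  solve Keq expr → x = 4.4660e-04; check Q = 1.2040e-05

Direction: forward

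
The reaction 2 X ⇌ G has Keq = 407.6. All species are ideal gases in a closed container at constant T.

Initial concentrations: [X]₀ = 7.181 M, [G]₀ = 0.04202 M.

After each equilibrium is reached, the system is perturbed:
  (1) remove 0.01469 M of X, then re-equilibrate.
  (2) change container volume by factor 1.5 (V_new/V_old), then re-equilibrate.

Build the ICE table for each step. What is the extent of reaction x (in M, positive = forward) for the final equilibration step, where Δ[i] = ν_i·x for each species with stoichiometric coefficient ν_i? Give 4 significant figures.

Q₀ = 8.1487e-04 vs Keq = 407.6 ⇒ Q<K, forward
Step 1:
                    X           G
  init          7.181     0.04202
  Δ            -7.087       3.544
  eq          0.09379       3.586
  solve Keq expr → x = 3.544; check Q = 407.6
Then remove 0.01469 M of X.
Step 2:
                    X           G
  init         0.0791       3.586
  Δ           0.01459   -0.007297
  eq           0.0937       3.578
  solve Keq expr → x = -0.007297; check Q = 407.6
Then change container volume by factor 1.5 (V_new/V_old).
Step 3:
                    X           G
  init        0.06246       2.386
  Δ           0.01393   -0.006963
  eq          0.07639       2.379
  solve Keq expr → x = -0.006963; check Q = 407.6

x = -0.006963 M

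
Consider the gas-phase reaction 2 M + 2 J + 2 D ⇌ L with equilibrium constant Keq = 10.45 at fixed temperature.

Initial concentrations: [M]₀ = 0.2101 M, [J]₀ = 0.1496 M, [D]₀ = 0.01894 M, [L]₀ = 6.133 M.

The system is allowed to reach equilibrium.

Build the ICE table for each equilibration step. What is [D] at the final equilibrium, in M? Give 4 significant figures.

[D]_eq = 0.8013 M

Q₀ = 1.7306e+07 vs Keq = 10.45 ⇒ Q>K, reverse
Step 1:
                    M           J           D           L
  I            0.2101      0.1496     0.01894       6.133
  C            0.7824      0.7824      0.7824     -0.3912
  E            0.9925       0.932      0.8013       5.742
  solve Keq expr → x = -0.3912; check Q = 10.45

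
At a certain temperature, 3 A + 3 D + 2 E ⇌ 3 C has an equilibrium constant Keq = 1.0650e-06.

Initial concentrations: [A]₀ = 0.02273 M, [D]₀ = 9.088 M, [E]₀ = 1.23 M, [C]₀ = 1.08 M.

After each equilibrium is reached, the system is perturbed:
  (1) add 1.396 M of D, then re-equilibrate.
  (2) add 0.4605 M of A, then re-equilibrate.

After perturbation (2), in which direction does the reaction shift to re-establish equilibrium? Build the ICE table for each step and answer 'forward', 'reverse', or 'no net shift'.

Direction: forward

Q₀ = 94.46 vs Keq = 1.0650e-06 ⇒ Q>K, reverse
Step 1:
                  A         D         E         C
  Initial   0.02273     9.088      1.23      1.08
  Change     0.9326    0.9326    0.6217   -0.9326
  Equil      0.9553     10.02     1.852    0.1474
  solve Keq expr → x = -0.3109; check Q = 1.0650e-06
Then add 1.396 M of D.
Step 2:
                  A         D         E         C
  Initial    0.9553     11.42     1.852    0.1474
  Change    -0.0167   -0.0167  -0.01113    0.0167
  Equil      0.9386      11.4     1.841    0.1641
  solve Keq expr → x = 0.005566; check Q = 1.0650e-06
Then add 0.4605 M of A.
Step 3:
                  A         D         E         C
  Initial     1.399      11.4     1.841    0.1641
  Change   -0.06433  -0.06433  -0.04289   0.06433
  Equil       1.335     11.34     1.798    0.2284
  solve Keq expr → x = 0.02144; check Q = 1.0650e-06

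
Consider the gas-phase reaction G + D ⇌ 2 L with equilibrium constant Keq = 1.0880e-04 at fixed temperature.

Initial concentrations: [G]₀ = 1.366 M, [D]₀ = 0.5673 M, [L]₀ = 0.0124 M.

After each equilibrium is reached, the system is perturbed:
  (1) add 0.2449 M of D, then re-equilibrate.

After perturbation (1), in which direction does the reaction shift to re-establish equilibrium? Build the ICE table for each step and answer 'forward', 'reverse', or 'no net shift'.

Q₀ = 1.9842e-04 vs Keq = 1.0880e-04 ⇒ Q>K, reverse
Step 1:
                  G         D         L
  init        1.366    0.5673    0.0124
  Δ          0.0016    0.0016 -0.003199
  eq          1.368    0.5689  0.009201
  solve Keq expr → x = -0.0016; check Q = 1.0880e-04
Then add 0.2449 M of D.
Step 2:
                  G         D         L
  init        1.368    0.8138  0.009201
  Δ       -8.9694e-04 -8.9694e-04  0.001794
  eq          1.367    0.8129   0.01099
  solve Keq expr → x = 8.9694e-04; check Q = 1.0880e-04

Direction: forward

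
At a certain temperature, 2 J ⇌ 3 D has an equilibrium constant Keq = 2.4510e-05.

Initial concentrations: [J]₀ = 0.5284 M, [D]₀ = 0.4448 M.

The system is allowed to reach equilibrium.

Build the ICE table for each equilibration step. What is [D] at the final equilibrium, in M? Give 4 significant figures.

[D]_eq = 0.0252 M

Q₀ = 0.3152 vs Keq = 2.4510e-05 ⇒ Q>K, reverse
Step 1:
                    J           D
  init         0.5284      0.4448
  Δ            0.2797     -0.4196
  eq           0.8081      0.0252
  solve Keq expr → x = -0.1399; check Q = 2.4510e-05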